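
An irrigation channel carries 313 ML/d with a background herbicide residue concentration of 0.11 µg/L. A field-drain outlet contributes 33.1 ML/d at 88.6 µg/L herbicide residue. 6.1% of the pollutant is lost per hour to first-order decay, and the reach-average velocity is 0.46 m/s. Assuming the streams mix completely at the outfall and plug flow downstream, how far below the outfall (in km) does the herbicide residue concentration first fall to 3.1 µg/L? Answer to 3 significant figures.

26.8 km

Mixed concentration C = ΣQC/ΣQ = (313.0·0.1100 + 33.10·88.60) / 346.1 = 2967/346.1 = 8.573 µg/L.
6.1%/h lost → k = −ln(1 − 0.061) = 0.06294 h⁻¹.
Set 8.573·exp(−k·t) = 3.1 → t = ln(8.573/3.1)/k = 58180 s = 16.16 h.
Distance = v·t = 0.46·58180 = 26760 m = 26.76 km.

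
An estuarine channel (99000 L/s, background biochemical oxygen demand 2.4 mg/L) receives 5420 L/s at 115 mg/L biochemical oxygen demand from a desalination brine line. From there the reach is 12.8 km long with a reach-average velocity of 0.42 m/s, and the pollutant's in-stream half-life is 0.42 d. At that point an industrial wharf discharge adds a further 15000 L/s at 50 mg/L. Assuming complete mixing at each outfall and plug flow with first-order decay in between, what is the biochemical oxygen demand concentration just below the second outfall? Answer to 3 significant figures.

Mixed concentration C = ΣQC/ΣQ = (99000·2.400 + 5420·115.0) / 104400 = 860900/104400 = 8.245 mg/L; combined flow 104400 L/s.
Travel time t = 12.8·1000 / 0.42 = 30480 s = 8.466 h.
Half-life 0.42 d → k = ln 2 / 0.42 = 1.650 d⁻¹.
Applying C = C₀e^(−kt): 8.245 × 0.5587 = 4.606 mg/L.
Second outfall: C = (104400·4.606 + 15000·50.00)/119400 = 10.31 mg/L.

10.3 mg/L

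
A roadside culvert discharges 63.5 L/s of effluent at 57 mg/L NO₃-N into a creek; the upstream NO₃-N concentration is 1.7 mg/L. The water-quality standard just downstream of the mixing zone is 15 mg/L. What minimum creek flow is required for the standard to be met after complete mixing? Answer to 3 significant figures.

201 L/s

Set C_mix = 15: (Q·1.700 + 63.50·57.00) / (Q + 63.50) = 15
→ Q = 63.50·(57.00 − 15)/(15 − 1.700) = 200.5 L/s.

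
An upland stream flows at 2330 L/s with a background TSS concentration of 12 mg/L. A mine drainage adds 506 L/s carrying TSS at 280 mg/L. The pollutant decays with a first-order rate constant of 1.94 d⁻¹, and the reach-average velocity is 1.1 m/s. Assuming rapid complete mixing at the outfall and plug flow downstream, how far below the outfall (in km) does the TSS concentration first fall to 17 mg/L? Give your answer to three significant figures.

Mixed concentration C = ΣQC/ΣQ = (2330·12.00 + 506.0·280.0) / 2836 = 169600/2836 = 59.82 mg/L.
Set 59.82·exp(−k·t) = 17 → t = ln(59.82/17)/k = 56030 s = 15.56 h.
Distance = v·t = 1.1·56030 = 61630 m = 61.63 km.

61.6 km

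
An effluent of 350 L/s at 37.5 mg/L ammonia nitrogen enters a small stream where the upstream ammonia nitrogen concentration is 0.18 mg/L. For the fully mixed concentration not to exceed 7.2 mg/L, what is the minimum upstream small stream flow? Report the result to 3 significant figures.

Set C_mix = 7.2: (Q·0.1800 + 350.0·37.50) / (Q + 350.0) = 7.2
→ Q = 350.0·(37.50 − 7.2)/(7.2 − 0.1800) = 1511 L/s.

1510 L/s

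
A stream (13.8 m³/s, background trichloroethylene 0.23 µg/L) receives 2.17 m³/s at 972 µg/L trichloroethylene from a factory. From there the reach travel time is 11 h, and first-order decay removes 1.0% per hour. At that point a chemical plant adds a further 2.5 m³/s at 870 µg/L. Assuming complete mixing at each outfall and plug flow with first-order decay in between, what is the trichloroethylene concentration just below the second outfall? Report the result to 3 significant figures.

Flow-weighted average: C = (13.80·0.2300 + 2.170·972.0) / 15.97 = 2112/15.97 = 132.3 µg/L; combined flow 15.97 m³/s.
1.0%/h lost → k = −ln(1 − 0.01) = 0.01005 h⁻¹.
First-order decay: C = 132.3·exp(−k·t) = 132.3·0.8953 = 118.4 µg/L.
At the second outfall, C = (15.97·118.4 + 2.500·870.0) / (15.97 + 2.500) = 220.2 µg/L.

220 µg/L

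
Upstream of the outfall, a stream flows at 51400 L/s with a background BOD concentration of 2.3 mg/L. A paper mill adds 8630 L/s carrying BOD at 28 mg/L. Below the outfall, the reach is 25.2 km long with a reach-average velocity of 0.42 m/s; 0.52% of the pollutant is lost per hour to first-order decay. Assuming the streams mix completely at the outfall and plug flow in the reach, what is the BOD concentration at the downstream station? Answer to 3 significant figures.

5.50 mg/L

Mass balance: C = (51400·2.300 + 8630·28.00) / 60030 = 359900/60030 = 5.995 mg/L.
Travel time t = 25.2·1000 / 0.42 = 60000 s = 16.67 h.
0.52%/h lost → k = −ln(1 − 0.0052) = 0.005214 h⁻¹.
Applying C = C₀e^(−kt): 5.995 × 0.9168 = 5.496 mg/L.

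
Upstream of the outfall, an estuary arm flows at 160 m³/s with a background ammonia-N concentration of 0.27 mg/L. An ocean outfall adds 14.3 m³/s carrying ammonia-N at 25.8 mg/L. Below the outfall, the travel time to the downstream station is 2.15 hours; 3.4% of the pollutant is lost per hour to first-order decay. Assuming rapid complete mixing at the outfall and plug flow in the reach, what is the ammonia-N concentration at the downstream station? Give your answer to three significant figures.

Conservation of mass: C = (160.0·0.2700 + 14.30·25.80) / 174.3 = 412.1/174.3 = 2.365 mg/L.
3.4%/h lost → k = −ln(1 − 0.034) = 0.03459 h⁻¹.
After decay, C = 2.365 × e^(−kt) = 2.365 × 0.9283 = 2.195 mg/L.

2.20 mg/L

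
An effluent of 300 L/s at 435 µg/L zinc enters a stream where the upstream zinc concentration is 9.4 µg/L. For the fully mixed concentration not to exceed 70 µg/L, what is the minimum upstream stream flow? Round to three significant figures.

1810 L/s

Set C_mix = 70: (Q·9.400 + 300.0·435.0) / (Q + 300.0) = 70
→ Q = 300.0·(435.0 − 70)/(70 − 9.400) = 1807 L/s.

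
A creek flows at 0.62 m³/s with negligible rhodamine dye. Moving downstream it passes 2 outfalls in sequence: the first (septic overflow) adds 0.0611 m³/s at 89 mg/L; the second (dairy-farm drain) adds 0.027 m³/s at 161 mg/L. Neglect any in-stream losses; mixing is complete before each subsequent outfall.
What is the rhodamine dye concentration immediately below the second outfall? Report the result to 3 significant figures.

After outfall 1: Q = 0.6200 + 0.06110 = 0.6811 m³/s; C = (0.6200·0 + 0.06110·89.00)/0.6811 = 7.984 mg/L.
After outfall 2: Q = 0.6811 + 0.02700 = 0.7081 m³/s; C = (0.6811·7.984 + 0.02700·161.0)/0.7081 = 13.82 mg/L.

13.8 mg/L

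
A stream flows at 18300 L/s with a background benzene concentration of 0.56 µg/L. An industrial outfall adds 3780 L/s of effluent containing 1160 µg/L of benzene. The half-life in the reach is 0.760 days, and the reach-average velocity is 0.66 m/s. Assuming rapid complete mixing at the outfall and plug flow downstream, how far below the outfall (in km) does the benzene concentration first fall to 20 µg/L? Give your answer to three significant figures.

144 km

Conservation of mass: C = (18300·0.5600 + 3780·1160) / 22080 = 4395000/22080 = 199.1 µg/L.
Half-life 0.760 d → k = ln 2 / 0.760 = 0.9120 d⁻¹.
Set 199.1·exp(−k·t) = 20 → t = ln(199.1/20)/k = 217700 s = 60.47 h.
Distance = v·t = 0.66·217700 = 143700 m = 143.7 km.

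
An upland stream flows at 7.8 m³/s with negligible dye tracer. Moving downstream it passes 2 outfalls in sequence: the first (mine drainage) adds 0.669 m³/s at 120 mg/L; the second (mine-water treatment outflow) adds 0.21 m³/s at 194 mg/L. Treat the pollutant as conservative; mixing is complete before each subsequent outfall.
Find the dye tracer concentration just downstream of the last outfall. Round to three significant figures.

13.9 mg/L

Outfall 1: combined Q = 8.469 m³/s; C = (7.800·0 + 0.6690·120.0)/8.469 = 9.479 mg/L.
Outfall 2: combined Q = 8.679 m³/s; C = (8.469·9.479 + 0.2100·194.0)/8.679 = 13.94 mg/L.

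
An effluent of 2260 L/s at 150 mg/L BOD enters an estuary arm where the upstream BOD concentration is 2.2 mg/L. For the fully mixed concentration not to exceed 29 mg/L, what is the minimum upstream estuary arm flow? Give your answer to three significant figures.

10200 L/s

Set C_mix = 29: (Q·2.200 + 2260·150.0) / (Q + 2260) = 29
→ Q = 2260·(150.0 − 29)/(29 − 2.200) = 10200 L/s.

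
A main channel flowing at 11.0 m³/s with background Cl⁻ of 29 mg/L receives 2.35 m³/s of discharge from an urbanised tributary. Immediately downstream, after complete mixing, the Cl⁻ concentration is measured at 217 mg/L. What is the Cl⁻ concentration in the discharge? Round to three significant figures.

1100 mg/L

Mass balance: 11.00·29.00 + 2.350·Cₑ = 13.35·217.0
→ Cₑ = (13.35·217.0 − 11.00·29.00) / 2.350 = 1097 mg/L.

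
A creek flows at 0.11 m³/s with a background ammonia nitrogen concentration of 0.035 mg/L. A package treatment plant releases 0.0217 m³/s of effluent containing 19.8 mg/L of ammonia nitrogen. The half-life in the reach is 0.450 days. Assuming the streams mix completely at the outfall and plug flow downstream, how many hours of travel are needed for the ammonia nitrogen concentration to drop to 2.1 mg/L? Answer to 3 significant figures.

7.00 h

Mass balance: C = (0.1100·0.03500 + 0.02170·19.80) / 0.1317 = 0.4335/0.1317 = 3.292 mg/L.
Half-life 0.450 d → k = ln 2 / 0.450 = 1.540 d⁻¹.
3.292·exp(−k·t) = 2.1 → t = ln(3.292/2.1)/k = 25210 s = 7.003 h.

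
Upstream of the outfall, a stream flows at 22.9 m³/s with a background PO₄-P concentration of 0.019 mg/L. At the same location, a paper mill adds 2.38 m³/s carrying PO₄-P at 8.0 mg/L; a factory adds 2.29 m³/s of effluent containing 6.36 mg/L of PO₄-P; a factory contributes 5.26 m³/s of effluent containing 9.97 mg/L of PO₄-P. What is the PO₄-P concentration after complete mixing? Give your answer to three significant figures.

2.63 mg/L

Flow-weighted average: C = (22.90·0.01900 + 2.380·8.000 + 2.290·6.360 + 5.260·9.970) / 32.83 = 86.48/32.83 = 2.634 mg/L.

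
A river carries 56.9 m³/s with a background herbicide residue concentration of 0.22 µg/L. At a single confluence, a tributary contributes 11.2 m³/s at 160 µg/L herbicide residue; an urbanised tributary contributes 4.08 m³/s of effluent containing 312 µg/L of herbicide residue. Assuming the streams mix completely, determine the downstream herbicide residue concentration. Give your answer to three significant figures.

42.6 µg/L

Conservation of mass: C = (56.90·0.2200 + 11.20·160.0 + 4.080·312.0) / 72.18 = 3077/72.18 = 42.64 µg/L.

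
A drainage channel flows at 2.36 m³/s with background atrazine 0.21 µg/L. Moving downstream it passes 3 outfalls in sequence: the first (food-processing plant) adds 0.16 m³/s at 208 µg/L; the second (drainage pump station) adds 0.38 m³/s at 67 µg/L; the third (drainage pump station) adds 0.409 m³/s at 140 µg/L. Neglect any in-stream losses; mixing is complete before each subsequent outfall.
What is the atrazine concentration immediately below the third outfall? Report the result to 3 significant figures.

35.2 µg/L

Below outfall 1: Q → 2.520 m³/s, C = (2.360·0.2100 + 0.1600·208.0)/2.520 = 13.40 µg/L.
Below outfall 2: Q → 2.900 m³/s, C = (2.520·13.40 + 0.3800·67.00)/2.900 = 20.43 µg/L.
Below outfall 3: Q → 3.309 m³/s, C = (2.900·20.43 + 0.4090·140.0)/3.309 = 35.21 µg/L.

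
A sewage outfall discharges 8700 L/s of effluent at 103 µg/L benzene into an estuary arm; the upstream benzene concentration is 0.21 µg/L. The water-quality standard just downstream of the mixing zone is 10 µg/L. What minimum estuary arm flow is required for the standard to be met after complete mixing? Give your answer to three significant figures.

82600 L/s

Set C_mix = 10: (Q·0.2100 + 8700·103.0) / (Q + 8700) = 10
→ Q = 8700·(103.0 − 10)/(10 − 0.2100) = 82650 L/s.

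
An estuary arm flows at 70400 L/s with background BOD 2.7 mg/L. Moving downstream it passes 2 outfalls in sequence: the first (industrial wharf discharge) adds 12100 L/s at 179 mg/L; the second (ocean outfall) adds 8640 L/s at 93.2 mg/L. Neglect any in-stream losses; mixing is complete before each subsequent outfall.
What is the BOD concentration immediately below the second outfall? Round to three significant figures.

34.7 mg/L

Outfall 1: combined Q = 82500 L/s; C = (70400·2.700 + 12100·179.0)/82500 = 28.56 mg/L.
Outfall 2: combined Q = 91140 L/s; C = (82500·28.56 + 8640·93.20)/91140 = 34.69 mg/L.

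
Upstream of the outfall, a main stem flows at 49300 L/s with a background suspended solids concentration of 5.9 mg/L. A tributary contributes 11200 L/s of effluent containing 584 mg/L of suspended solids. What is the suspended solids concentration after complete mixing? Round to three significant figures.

113 mg/L

Conservation of mass: C = (49300·5.900 + 11200·584.0) / 60500 = 6832000/60500 = 112.9 mg/L.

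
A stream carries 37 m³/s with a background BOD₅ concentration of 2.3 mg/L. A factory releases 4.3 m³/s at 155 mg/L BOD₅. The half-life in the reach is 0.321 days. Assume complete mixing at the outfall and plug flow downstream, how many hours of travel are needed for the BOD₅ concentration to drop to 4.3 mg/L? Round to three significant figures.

16.0 h

Mass balance: C = (37.00·2.300 + 4.300·155.0) / 41.30 = 751.6/41.30 = 18.20 mg/L.
Half-life 0.321 d → k = ln 2 / 0.321 = 2.159 d⁻¹.
18.20·exp(−k·t) = 4.3 → t = ln(18.20/4.3)/k = 57730 s = 16.04 h.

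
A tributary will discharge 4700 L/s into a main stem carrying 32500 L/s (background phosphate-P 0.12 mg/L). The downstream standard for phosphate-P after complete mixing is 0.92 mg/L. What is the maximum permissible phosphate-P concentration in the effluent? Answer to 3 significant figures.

6.45 mg/L

At the limit, (Qr·Cr + Qe·Cₑ)/(Qr + Qe) = 0.92:
Cₑ = (37200·0.92 − 32500·0.1200) / 4700 = 6.452 mg/L.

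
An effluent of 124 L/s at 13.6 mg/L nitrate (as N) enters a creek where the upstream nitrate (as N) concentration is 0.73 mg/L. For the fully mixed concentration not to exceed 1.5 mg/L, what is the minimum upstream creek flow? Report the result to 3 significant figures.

Set C_mix = 1.5: (Q·0.7300 + 124.0·13.60) / (Q + 124.0) = 1.5
→ Q = 124.0·(13.60 − 1.5)/(1.5 − 0.7300) = 1949 L/s.

1950 L/s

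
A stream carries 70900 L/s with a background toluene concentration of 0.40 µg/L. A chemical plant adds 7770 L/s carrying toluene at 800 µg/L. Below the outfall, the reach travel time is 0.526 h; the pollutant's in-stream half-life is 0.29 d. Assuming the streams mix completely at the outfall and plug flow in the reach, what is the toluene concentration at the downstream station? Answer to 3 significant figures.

75.3 µg/L

After mixing, C = (70900·0.4000 + 7770·800.0) / 78670 = 6244000/78670 = 79.37 µg/L.
Half-life 0.29 d → k = ln 2 / 0.29 = 2.390 d⁻¹.
First-order decay: C = 79.37·exp(−k·t) = 79.37·0.9490 = 75.32 µg/L.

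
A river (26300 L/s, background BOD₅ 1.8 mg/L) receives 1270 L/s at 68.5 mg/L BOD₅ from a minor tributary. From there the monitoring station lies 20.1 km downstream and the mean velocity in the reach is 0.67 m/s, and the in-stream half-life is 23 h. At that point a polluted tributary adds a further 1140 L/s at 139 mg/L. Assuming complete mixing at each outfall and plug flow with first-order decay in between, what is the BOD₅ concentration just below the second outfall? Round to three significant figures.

9.16 mg/L

Mixed concentration C = ΣQC/ΣQ = (26300·1.800 + 1270·68.50) / 27570 = 134300/27570 = 4.873 mg/L; combined flow 27570 L/s.
Travel time t = 20.1·1000 / 0.67 = 30000 s = 8.333 h.
Half-life 23 h → k = ln 2 / 23 = 0.03014 h⁻¹ = 0.7233 d⁻¹.
First-order decay: C = 4.873·exp(−k·t) = 4.873·0.7779 = 3.790 mg/L.
At the second outfall, C = (27570·3.790 + 1140·139.0) / (27570 + 1140) = 9.159 mg/L.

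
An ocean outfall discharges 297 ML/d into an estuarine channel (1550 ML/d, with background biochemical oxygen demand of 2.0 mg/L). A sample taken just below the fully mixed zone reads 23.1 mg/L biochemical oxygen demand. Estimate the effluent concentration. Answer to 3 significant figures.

133 mg/L

Mass balance: 1550·2.000 + 297.0·Cₑ = 1847·23.10
→ Cₑ = (1847·23.10 − 1550·2.000) / 297.0 = 133.2 mg/L.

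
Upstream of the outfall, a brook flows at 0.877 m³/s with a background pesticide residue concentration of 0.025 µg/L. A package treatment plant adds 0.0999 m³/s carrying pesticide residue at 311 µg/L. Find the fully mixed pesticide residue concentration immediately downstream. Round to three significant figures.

31.8 µg/L

Mixed concentration C = ΣQC/ΣQ = (0.8770·0.02500 + 0.09990·311.0) / 0.9769 = 31.09/0.9769 = 31.83 µg/L.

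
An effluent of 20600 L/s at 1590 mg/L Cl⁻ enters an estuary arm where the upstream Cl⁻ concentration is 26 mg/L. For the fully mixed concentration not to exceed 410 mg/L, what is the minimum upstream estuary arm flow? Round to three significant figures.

Set C_mix = 410: (Q·26.00 + 20600·1590) / (Q + 20600) = 410
→ Q = 20600·(1590 − 410)/(410 − 26.00) = 63300 L/s.

63300 L/s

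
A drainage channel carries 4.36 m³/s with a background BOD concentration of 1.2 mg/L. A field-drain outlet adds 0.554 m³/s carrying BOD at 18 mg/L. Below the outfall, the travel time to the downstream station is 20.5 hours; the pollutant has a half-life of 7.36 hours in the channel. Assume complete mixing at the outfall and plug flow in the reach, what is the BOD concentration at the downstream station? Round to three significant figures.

Mixed concentration C = ΣQC/ΣQ = (4.360·1.200 + 0.5540·18.00) / 4.914 = 15.20/4.914 = 3.094 mg/L.
Half-life 7.36 h → k = ln 2 / 7.36 = 0.09418 h⁻¹ = 2.260 d⁻¹.
After decay, C = 3.094 × e^(−kt) = 3.094 × 0.1451 = 0.4488 mg/L.

0.449 mg/L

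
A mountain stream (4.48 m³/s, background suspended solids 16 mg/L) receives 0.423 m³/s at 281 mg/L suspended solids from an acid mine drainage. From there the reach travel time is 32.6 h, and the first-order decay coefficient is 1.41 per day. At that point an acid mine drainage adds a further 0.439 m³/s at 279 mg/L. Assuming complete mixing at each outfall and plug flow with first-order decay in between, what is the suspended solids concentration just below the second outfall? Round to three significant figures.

28.2 mg/L

Conservation of mass: C = (4.480·16.00 + 0.4230·281.0) / 4.903 = 190.5/4.903 = 38.86 mg/L; combined flow 4.903 m³/s.
Decay over the reach: 38.86·exp(−kt) = 38.86·0.1473 = 5.725 mg/L.
Second outfall: C = (4.903·5.725 + 0.4390·279.0)/5.342 = 28.18 mg/L.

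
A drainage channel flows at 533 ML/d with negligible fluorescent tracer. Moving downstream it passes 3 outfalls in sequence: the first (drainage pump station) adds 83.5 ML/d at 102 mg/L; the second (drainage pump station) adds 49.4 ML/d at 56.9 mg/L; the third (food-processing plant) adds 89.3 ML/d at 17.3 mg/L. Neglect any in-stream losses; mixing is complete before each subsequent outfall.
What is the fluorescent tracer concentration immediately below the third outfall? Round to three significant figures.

17.0 mg/L

After outfall 1: Q = 533.0 + 83.50 = 616.5 ML/d; C = (533.0·0 + 83.50·102.0)/616.5 = 13.82 mg/L.
After outfall 2: Q = 616.5 + 49.40 = 665.9 ML/d; C = (616.5·13.82 + 49.40·56.90)/665.9 = 17.01 mg/L.
After outfall 3: Q = 665.9 + 89.30 = 755.2 ML/d; C = (665.9·17.01 + 89.30·17.30)/755.2 = 17.05 mg/L.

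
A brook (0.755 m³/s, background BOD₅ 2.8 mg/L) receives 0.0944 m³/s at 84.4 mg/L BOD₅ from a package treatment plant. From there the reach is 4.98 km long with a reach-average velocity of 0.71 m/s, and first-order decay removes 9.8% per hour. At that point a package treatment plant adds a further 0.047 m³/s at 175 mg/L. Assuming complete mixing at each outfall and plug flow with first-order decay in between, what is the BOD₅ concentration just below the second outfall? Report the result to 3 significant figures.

18.4 mg/L

Conservation of mass: C = (0.7550·2.800 + 0.09440·84.40) / 0.8494 = 10.08/0.8494 = 11.87 mg/L; combined flow 0.8494 m³/s.
Travel time t = 4.98·1000 / 0.71 = 7014 s = 1.948 h.
9.8%/h lost → k = −ln(1 − 0.098) = 0.1031 h⁻¹.
After decay, C = 11.87 × e^(−kt) = 11.87 × 0.8179 = 9.708 mg/L.
At the second outfall, C = (0.8494·9.708 + 0.04700·175.0) / (0.8494 + 0.04700) = 18.37 mg/L.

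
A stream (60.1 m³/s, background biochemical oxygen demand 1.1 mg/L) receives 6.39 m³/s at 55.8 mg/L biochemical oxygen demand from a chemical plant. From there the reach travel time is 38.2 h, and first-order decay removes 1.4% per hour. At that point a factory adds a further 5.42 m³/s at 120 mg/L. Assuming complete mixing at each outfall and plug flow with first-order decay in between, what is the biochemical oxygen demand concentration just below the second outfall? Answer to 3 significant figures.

12.5 mg/L

Flow-weighted average: C = (60.10·1.100 + 6.390·55.80) / 66.49 = 422.7/66.49 = 6.357 mg/L; combined flow 66.49 m³/s.
1.4%/h lost → k = −ln(1 − 0.014) = 0.01410 h⁻¹.
Applying C = C₀e^(−kt): 6.357 × 0.5836 = 3.710 mg/L.
Second outfall: C = (66.49·3.710 + 5.420·120.0)/71.91 = 12.47 mg/L.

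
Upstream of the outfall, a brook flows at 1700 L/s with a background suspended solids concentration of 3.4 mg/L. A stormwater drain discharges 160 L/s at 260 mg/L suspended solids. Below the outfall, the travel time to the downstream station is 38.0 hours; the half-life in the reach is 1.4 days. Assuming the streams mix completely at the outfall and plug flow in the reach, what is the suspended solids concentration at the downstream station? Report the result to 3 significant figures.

Mixed concentration C = ΣQC/ΣQ = (1700·3.400 + 160.0·260.0) / 1860 = 47380/1860 = 25.47 mg/L.
Half-life 1.4 d → k = ln 2 / 1.4 = 0.4951 d⁻¹.
First-order decay: C = 25.47·exp(−k·t) = 25.47·0.4566 = 11.63 mg/L.

11.6 mg/L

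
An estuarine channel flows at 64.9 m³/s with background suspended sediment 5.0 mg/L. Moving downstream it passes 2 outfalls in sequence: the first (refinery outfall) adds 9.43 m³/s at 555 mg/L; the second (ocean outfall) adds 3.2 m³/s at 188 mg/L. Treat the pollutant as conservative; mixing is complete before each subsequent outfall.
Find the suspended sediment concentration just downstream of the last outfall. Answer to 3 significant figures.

Below outfall 1: Q → 74.33 m³/s, C = (64.90·5.000 + 9.430·555.0)/74.33 = 74.78 mg/L.
Below outfall 2: Q → 77.53 m³/s, C = (74.33·74.78 + 3.200·188.0)/77.53 = 79.45 mg/L.

79.4 mg/L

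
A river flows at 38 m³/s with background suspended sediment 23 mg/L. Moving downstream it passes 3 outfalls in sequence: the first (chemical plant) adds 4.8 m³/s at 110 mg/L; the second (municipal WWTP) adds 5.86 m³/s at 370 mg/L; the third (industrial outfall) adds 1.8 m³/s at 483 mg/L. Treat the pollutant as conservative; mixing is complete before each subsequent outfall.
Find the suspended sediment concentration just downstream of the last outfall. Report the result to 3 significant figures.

88.0 mg/L

Below outfall 1: Q → 42.80 m³/s, C = (38.00·23.00 + 4.800·110.0)/42.80 = 32.76 mg/L.
Below outfall 2: Q → 48.66 m³/s, C = (42.80·32.76 + 5.860·370.0)/48.66 = 73.37 mg/L.
Below outfall 3: Q → 50.46 m³/s, C = (48.66·73.37 + 1.800·483.0)/50.46 = 87.98 mg/L.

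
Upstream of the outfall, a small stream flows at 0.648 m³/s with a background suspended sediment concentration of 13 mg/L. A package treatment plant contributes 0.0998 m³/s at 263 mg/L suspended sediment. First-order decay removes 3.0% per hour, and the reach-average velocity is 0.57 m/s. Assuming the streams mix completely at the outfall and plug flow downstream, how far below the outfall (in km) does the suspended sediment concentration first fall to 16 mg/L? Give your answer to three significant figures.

71.7 km

Mass balance: C = (0.6480·13.00 + 0.09980·263.0) / 0.7478 = 34.67/0.7478 = 46.36 mg/L.
3.0%/h lost → k = −ln(1 − 0.03) = 0.03046 h⁻¹.
Set 46.36·exp(−k·t) = 16 → t = ln(46.36/16)/k = 125700 s = 34.93 h.
Distance = v·t = 0.57·125700 = 71680 m = 71.68 km.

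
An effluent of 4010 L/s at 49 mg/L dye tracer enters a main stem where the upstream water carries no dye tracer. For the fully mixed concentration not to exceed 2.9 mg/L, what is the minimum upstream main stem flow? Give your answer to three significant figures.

63700 L/s

Set C_mix = 2.9: (Q·0 + 4010·49.00) / (Q + 4010) = 2.9
→ Q = 4010·(49.00 − 2.9)/(2.9 − 0) = 63750 L/s.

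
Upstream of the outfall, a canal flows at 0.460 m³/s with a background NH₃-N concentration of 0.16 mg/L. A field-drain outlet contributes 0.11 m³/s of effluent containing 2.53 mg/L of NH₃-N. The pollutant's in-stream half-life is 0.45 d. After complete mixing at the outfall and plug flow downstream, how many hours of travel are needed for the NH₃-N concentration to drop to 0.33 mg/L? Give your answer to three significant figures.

Conservation of mass: C = (0.4600·0.1600 + 0.1100·2.530) / 0.5700 = 0.3519/0.5700 = 0.6174 mg/L.
Half-life 0.45 d → k = ln 2 / 0.45 = 1.540 d⁻¹.
0.6174·exp(−k·t) = 0.33 → t = ln(0.6174/0.33)/k = 35130 s = 9.760 h.

9.76 h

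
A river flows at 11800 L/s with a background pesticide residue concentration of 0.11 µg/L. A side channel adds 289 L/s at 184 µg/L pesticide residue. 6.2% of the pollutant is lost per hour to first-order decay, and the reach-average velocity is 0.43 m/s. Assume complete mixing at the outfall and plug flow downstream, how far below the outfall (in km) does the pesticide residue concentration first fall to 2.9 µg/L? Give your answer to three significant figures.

10.7 km

After mixing, C = (11800·0.1100 + 289.0·184.0) / 12090 = 54470/12090 = 4.506 µg/L.
6.2%/h lost → k = −ln(1 − 0.062) = 0.06401 h⁻¹.
Set 4.506·exp(−k·t) = 2.9 → t = ln(4.506/2.9)/k = 24790 s = 6.886 h.
Distance = v·t = 0.43·24790 = 10660 m = 10.66 km.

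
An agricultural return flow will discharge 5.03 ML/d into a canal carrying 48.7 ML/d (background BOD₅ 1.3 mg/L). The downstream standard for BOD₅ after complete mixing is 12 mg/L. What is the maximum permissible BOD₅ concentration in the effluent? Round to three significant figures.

116 mg/L

At the limit, (Qr·Cr + Qe·Cₑ)/(Qr + Qe) = 12:
Cₑ = (53.73·12 − 48.70·1.300) / 5.030 = 115.6 mg/L.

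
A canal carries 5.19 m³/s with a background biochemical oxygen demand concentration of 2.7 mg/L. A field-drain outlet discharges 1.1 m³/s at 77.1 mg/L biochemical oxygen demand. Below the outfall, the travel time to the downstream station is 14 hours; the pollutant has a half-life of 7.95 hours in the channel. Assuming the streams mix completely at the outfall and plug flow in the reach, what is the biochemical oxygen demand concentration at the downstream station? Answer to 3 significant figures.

Conservation of mass: C = (5.190·2.700 + 1.100·77.10) / 6.290 = 98.82/6.290 = 15.71 mg/L.
Half-life 7.95 h → k = ln 2 / 7.95 = 0.08719 h⁻¹ = 2.093 d⁻¹.
Applying C = C₀e^(−kt): 15.71 × 0.2950 = 4.635 mg/L.

4.64 mg/L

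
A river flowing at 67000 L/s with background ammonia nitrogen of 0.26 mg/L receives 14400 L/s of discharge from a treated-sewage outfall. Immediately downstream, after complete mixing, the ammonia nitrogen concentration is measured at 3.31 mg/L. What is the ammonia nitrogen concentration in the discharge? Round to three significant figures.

17.5 mg/L

Mass balance: 67000·0.2600 + 14400·Cₑ = 81400·3.310
→ Cₑ = (81400·3.310 − 67000·0.2600) / 14400 = 17.50 mg/L.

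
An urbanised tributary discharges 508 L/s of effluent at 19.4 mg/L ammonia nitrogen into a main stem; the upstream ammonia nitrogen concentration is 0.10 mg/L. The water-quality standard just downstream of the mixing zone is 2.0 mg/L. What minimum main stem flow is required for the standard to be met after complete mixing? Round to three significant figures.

4650 L/s

Set C_mix = 2.0: (Q·0.1000 + 508.0·19.40) / (Q + 508.0) = 2.0
→ Q = 508.0·(19.40 − 2.0)/(2.0 − 0.1000) = 4652 L/s.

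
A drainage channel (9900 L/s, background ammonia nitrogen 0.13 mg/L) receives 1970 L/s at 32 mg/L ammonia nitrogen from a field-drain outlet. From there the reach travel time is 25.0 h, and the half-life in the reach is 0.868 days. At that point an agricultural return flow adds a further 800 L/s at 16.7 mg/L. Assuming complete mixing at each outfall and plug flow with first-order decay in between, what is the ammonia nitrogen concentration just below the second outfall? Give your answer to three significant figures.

3.26 mg/L

Mixed concentration C = ΣQC/ΣQ = (9900·0.1300 + 1970·32.00) / 11870 = 64330/11870 = 5.419 mg/L; combined flow 11870 L/s.
Half-life 0.868 d → k = ln 2 / 0.868 = 0.7986 d⁻¹.
Applying C = C₀e^(−kt): 5.419 × 0.4353 = 2.359 mg/L.
Second outfall: C = (11870·2.359 + 800.0·16.70)/12670 = 3.264 mg/L.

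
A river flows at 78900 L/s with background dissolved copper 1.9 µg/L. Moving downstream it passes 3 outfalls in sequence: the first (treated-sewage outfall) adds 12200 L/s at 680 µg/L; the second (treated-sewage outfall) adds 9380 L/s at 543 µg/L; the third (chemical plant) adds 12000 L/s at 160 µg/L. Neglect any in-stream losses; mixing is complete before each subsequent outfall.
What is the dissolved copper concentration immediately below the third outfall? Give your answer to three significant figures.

137 µg/L

After outfall 1: Q = 78900 + 12200 = 91100 L/s; C = (78900·1.900 + 12200·680.0)/91100 = 92.71 µg/L.
After outfall 2: Q = 91100 + 9380 = 100500 L/s; C = (91100·92.71 + 9380·543.0)/100500 = 134.7 µg/L.
After outfall 3: Q = 100500 + 12000 = 112500 L/s; C = (100500·134.7 + 12000·160.0)/112500 = 137.4 µg/L.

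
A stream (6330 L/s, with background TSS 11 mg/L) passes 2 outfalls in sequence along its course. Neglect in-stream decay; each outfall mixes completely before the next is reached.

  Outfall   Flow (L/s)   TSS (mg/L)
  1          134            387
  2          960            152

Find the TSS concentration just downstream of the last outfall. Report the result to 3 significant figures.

36.0 mg/L

Below outfall 1: Q → 6464 L/s, C = (6330·11.00 + 134.0·387.0)/6464 = 18.79 mg/L.
Below outfall 2: Q → 7424 L/s, C = (6464·18.79 + 960.0·152.0)/7424 = 36.02 mg/L.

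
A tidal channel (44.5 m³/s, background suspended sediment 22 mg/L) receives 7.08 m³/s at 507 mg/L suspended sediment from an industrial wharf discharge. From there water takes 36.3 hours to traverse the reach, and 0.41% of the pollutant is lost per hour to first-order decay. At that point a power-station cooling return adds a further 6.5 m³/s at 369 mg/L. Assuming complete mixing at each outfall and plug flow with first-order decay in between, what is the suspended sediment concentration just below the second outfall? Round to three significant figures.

Mixed concentration C = ΣQC/ΣQ = (44.50·22.00 + 7.080·507.0) / 51.58 = 4569/51.58 = 88.57 mg/L; combined flow 51.58 m³/s.
0.41%/h lost → k = −ln(1 − 0.0041) = 0.004108 h⁻¹.
First-order decay: C = 88.57·exp(−k·t) = 88.57·0.8615 = 76.30 mg/L.
At the second outfall, C = (51.58·76.30 + 6.500·369.0) / (51.58 + 6.500) = 109.1 mg/L.

109 mg/L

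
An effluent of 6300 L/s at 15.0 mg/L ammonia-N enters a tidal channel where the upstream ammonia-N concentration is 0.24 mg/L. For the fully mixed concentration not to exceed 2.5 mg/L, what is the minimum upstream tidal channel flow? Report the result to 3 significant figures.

34800 L/s

Set C_mix = 2.5: (Q·0.2400 + 6300·15.00) / (Q + 6300) = 2.5
→ Q = 6300·(15.00 − 2.5)/(2.5 − 0.2400) = 34850 L/s.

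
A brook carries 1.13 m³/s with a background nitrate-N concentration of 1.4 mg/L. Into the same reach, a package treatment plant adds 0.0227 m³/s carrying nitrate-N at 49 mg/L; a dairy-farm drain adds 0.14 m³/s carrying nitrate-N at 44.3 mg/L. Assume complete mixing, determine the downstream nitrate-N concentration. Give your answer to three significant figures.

6.88 mg/L

Mass balance: C = (1.130·1.400 + 0.02270·49.00 + 0.1400·44.30) / 1.293 = 8.896/1.293 = 6.882 mg/L.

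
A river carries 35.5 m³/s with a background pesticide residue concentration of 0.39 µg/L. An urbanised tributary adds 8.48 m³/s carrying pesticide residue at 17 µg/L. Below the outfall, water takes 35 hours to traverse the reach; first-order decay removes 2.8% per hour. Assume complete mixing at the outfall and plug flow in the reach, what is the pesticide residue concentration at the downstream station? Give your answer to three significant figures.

1.33 µg/L

Mixed concentration C = ΣQC/ΣQ = (35.50·0.3900 + 8.480·17.00) / 43.98 = 158.0/43.98 = 3.593 µg/L.
2.8%/h lost → k = −ln(1 − 0.028) = 0.02840 h⁻¹.
Applying C = C₀e^(−kt): 3.593 × 0.3701 = 1.330 µg/L.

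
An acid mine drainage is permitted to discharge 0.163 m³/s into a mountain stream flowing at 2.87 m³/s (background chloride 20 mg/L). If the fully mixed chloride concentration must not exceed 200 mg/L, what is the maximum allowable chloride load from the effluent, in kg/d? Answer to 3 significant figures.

Mass balance at the limit: 2.870·20.00 + 0.1630·Cₑ = 3.033·200 → Cₑ = 3369 mg/L.
Load = 0.1630 m³/s × 3369 g/m³ × 86 400 s/d = 47450 kg/d.

47500 kg/d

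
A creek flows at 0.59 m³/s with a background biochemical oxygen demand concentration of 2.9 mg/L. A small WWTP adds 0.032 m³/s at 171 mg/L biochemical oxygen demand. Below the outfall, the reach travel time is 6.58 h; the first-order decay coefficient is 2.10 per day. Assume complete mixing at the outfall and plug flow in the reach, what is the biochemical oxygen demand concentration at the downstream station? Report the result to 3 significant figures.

6.49 mg/L

Mixed concentration C = ΣQC/ΣQ = (0.5900·2.900 + 0.03200·171.0) / 0.6220 = 7.183/0.6220 = 11.55 mg/L.
Applying C = C₀e^(−kt): 11.55 × 0.5623 = 6.493 mg/L.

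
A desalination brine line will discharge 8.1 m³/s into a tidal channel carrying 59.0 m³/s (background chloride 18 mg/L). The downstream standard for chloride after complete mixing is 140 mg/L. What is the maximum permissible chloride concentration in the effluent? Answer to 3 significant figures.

At the limit, (Qr·Cr + Qe·Cₑ)/(Qr + Qe) = 140:
Cₑ = (67.10·140 − 59.00·18.00) / 8.100 = 1029 mg/L.

1030 mg/L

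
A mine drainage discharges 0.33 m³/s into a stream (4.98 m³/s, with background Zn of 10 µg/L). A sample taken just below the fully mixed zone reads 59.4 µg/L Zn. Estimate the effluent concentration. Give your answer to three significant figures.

805 µg/L

Mass balance: 4.980·10.00 + 0.3300·Cₑ = 5.310·59.40
→ Cₑ = (5.310·59.40 − 4.980·10.00) / 0.3300 = 804.9 µg/L.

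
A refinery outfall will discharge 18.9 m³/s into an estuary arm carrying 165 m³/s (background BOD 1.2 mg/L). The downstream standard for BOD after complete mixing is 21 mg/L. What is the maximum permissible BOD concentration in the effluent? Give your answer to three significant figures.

At the limit, (Qr·Cr + Qe·Cₑ)/(Qr + Qe) = 21:
Cₑ = (183.9·21 − 165.0·1.200) / 18.90 = 193.9 mg/L.

194 mg/L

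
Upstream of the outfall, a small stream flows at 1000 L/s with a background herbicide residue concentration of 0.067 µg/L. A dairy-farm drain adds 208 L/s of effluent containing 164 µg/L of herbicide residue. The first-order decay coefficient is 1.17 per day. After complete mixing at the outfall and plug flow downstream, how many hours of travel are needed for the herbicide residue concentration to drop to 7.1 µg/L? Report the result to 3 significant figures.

Mass balance: C = (1000·0.06700 + 208.0·164.0) / 1208 = 34180/1208 = 28.29 µg/L.
28.29·exp(−k·t) = 7.1 → t = ln(28.29/7.1)/k = 102100 s = 28.36 h.

28.4 h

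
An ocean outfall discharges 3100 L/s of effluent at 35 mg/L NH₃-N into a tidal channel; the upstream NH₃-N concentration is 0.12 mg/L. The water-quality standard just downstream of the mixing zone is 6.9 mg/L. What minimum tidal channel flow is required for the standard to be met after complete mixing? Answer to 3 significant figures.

Set C_mix = 6.9: (Q·0.1200 + 3100·35.00) / (Q + 3100) = 6.9
→ Q = 3100·(35.00 − 6.9)/(6.9 − 0.1200) = 12850 L/s.

12800 L/s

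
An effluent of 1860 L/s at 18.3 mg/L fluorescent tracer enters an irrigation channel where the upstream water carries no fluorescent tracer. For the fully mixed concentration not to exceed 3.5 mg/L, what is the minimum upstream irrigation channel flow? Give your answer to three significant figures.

Set C_mix = 3.5: (Q·0 + 1860·18.30) / (Q + 1860) = 3.5
→ Q = 1860·(18.30 − 3.5)/(3.5 − 0) = 7865 L/s.

7870 L/s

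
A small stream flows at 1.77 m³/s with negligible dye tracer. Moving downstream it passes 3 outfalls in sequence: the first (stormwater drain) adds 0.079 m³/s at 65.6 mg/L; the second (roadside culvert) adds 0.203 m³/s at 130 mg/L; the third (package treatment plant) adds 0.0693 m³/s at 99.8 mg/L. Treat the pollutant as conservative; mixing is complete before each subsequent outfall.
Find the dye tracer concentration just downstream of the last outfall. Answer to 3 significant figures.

After outfall 1: Q = 1.770 + 0.07900 = 1.849 m³/s; C = (1.770·0 + 0.07900·65.60)/1.849 = 2.803 mg/L.
After outfall 2: Q = 1.849 + 0.2030 = 2.052 m³/s; C = (1.849·2.803 + 0.2030·130.0)/2.052 = 15.39 mg/L.
After outfall 3: Q = 2.052 + 0.06930 = 2.121 m³/s; C = (2.052·15.39 + 0.06930·99.80)/2.121 = 18.14 mg/L.

18.1 mg/L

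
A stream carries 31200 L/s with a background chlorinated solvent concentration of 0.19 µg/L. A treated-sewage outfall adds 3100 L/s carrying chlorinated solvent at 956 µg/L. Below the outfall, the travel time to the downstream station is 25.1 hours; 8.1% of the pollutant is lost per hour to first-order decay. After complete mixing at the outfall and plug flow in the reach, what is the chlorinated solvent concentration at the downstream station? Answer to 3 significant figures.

10.4 µg/L

After mixing, C = (31200·0.1900 + 3100·956.0) / 34300 = 2970000/34300 = 86.58 µg/L.
8.1%/h lost → k = −ln(1 − 0.081) = 0.08447 h⁻¹.
Decay over the reach: 86.58·exp(−kt) = 86.58·0.1200 = 10.39 µg/L.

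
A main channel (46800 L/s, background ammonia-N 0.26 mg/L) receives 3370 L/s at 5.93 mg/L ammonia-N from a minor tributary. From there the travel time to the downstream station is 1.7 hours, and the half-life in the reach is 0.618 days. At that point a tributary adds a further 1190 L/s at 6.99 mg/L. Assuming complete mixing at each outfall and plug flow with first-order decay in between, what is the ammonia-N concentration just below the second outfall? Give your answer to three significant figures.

Conservation of mass: C = (46800·0.2600 + 3370·5.930) / 50170 = 32150/50170 = 0.6409 mg/L; combined flow 50170 L/s.
Half-life 0.618 d → k = ln 2 / 0.618 = 1.122 d⁻¹.
Decay over the reach: 0.6409·exp(−kt) = 0.6409·0.9236 = 0.5919 mg/L.
Second outfall: C = (50170·0.5919 + 1190·6.990)/51360 = 0.7402 mg/L.

0.740 mg/L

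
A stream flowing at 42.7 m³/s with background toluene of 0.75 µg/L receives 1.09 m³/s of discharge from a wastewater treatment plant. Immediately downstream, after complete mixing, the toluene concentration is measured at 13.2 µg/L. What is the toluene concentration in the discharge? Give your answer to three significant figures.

501 µg/L

Mass balance: 42.70·0.7500 + 1.090·Cₑ = 43.79·13.20
→ Cₑ = (43.79·13.20 − 42.70·0.7500) / 1.090 = 500.9 µg/L.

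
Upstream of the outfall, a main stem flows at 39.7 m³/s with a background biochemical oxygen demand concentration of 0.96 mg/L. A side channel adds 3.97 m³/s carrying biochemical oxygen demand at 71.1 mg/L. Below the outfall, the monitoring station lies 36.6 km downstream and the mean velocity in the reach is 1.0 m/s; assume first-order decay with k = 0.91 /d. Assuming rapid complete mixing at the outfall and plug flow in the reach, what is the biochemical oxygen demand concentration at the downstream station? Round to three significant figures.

Flow-weighted average: C = (39.70·0.9600 + 3.970·71.10) / 43.67 = 320.4/43.67 = 7.336 mg/L.
Travel time t = 36.6·1000 / 1.0 = 36600 s = 10.17 h.
Decay over the reach: 7.336·exp(−kt) = 7.336·0.6801 = 4.990 mg/L.

4.99 mg/L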